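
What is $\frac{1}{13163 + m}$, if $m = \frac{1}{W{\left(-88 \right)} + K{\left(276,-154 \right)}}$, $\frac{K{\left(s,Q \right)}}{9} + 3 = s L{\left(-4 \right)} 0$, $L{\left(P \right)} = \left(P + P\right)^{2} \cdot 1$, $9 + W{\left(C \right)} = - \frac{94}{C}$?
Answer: $\frac{1537}{20231487} \approx 7.5971 \cdot 10^{-5}$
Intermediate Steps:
$W{\left(C \right)} = -9 - \frac{94}{C}$
$L{\left(P \right)} = 4 P^{2}$ ($L{\left(P \right)} = \left(2 P\right)^{2} \cdot 1 = 4 P^{2} \cdot 1 = 4 P^{2}$)
$K{\left(s,Q \right)} = -27$ ($K{\left(s,Q \right)} = -27 + 9 s 4 \left(-4\right)^{2} \cdot 0 = -27 + 9 s 4 \cdot 16 \cdot 0 = -27 + 9 s 64 \cdot 0 = -27 + 9 \cdot 64 s 0 = -27 + 9 \cdot 0 = -27 + 0 = -27$)
$m = - \frac{44}{1537}$ ($m = \frac{1}{\left(-9 - \frac{94}{-88}\right) - 27} = \frac{1}{\left(-9 - - \frac{47}{44}\right) - 27} = \frac{1}{\left(-9 + \frac{47}{44}\right) - 27} = \frac{1}{- \frac{349}{44} - 27} = \frac{1}{- \frac{1537}{44}} = - \frac{44}{1537} \approx -0.028627$)
$\frac{1}{13163 + m} = \frac{1}{13163 - \frac{44}{1537}} = \frac{1}{\frac{20231487}{1537}} = \frac{1537}{20231487}$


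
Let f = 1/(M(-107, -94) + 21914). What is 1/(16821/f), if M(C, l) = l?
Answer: 1/367034220 ≈ 2.7245e-9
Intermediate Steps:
f = 1/21820 (f = 1/(-94 + 21914) = 1/21820 ≈ 4.5830e-5)
1/(16821/f) = 1/(16821/(1/21820)) = 1/(16821*21820) = 1/367034220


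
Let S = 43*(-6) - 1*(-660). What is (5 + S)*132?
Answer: 53724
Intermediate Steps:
S = 402 (S = -258 + 660 = 402)
(5 + S)*132 = (5 + 402)*132 = 407*132 = 53724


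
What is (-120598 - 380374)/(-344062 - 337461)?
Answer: 500972/681523 ≈ 0.73508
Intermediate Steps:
(-120598 - 380374)/(-344062 - 337461) = -500972/(-681523) = -500972*(-1/681523) = 500972/681523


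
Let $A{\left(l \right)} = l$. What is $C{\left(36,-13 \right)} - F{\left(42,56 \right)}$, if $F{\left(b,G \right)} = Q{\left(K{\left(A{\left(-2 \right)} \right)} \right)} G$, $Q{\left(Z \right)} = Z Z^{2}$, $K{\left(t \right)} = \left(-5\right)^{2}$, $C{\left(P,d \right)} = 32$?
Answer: $-874968$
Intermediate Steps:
$K{\left(t \right)} = 25$
$Q{\left(Z \right)} = Z^{3}$
$F{\left(b,G \right)} = 15625 G$ ($F{\left(b,G \right)} = 25^{3} G = 15625 G$)
$C{\left(36,-13 \right)} - F{\left(42,56 \right)} = 32 - 15625 \cdot 56 = 32 - 875000 = -874968$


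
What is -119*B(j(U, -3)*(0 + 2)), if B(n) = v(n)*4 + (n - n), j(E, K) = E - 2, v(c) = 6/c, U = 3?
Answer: -1428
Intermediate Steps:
j(E, K) = -2 + E
B(n) = 24/n (B(n) = (6/n)*4 + (n - n) = 24/n + 0 = 24/n)
-119*B(j(U, -3)*(0 + 2)) = -2856/((-2 + 3)*(0 + 2)) = -2856/(1*2) = -2856/2 = -119*12 = -1428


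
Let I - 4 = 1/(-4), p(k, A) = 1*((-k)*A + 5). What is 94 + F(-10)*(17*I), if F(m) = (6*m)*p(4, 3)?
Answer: 26869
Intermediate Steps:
p(k, A) = 5 - A*k (p(k, A) = 1*(-A*k + 5) = 1*(5 - A*k) = 5 - A*k)
I = 15/4 (I = 4 + 1/(-4) = 4 - ¼ = 15/4 ≈ 3.7500)
F(m) = -42*m (F(m) = (6*m)*(5 - 1*3*4) = (6*m)*(5 - 12) = (6*m)*(-7) = -42*m)
94 + F(-10)*(17*I) = 94 + (-42*(-10))*(17*(15/4)) = 94 + 420*(255/4) = 94 + 26775 = 26869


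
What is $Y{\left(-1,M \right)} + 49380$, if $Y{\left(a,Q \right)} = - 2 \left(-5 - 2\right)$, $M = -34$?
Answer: $49394$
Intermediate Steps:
$Y{\left(a,Q \right)} = 14$ ($Y{\left(a,Q \right)} = \left(-2\right) \left(-7\right) = 14$)
$Y{\left(-1,M \right)} + 49380 = 14 + 49380 = 49394$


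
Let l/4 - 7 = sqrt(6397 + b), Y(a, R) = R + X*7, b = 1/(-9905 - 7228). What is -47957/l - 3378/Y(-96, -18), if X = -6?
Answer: 151221733493/2175205660 - 239785*sqrt(18777733734)/217520566 ≈ -81.537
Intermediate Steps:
b = -1/17133 (b = 1/(-17133) = -1/17133 ≈ -5.8367e-5)
Y(a, R) = -42 + R (Y(a, R) = R - 6*7 = R - 42 = -42 + R)
l = 28 + 40*sqrt(18777733734)/17133 (l = 28 + 4*sqrt(6397 - 1/17133) = 28 + 4*sqrt(109599800/17133) = 28 + 4*(10*sqrt(18777733734)/17133) = 28 + 40*sqrt(18777733734)/17133 ≈ 347.92)
-47957/l - 3378/Y(-96, -18) = -47957/(28 + 40*sqrt(18777733734)/17133) - 3378/(-42 - 18) = -47957/(28 + 40*sqrt(18777733734)/17133) - 3378/(-60) = -47957/(28 + 40*sqrt(18777733734)/17133) - 3378*(-1/60) = -47957/(28 + 40*sqrt(18777733734)/17133) + 563/10 = 563/10 - 47957/(28 + 40*sqrt(18777733734)/17133)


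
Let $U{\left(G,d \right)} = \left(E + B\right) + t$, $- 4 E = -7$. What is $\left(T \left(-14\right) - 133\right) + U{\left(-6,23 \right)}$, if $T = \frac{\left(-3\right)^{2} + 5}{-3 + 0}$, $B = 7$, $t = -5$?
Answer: $- \frac{767}{12} \approx -63.917$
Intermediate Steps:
$E = \frac{7}{4}$ ($E = \left(- \frac{1}{4}\right) \left(-7\right) = \frac{7}{4} \approx 1.75$)
$U{\left(G,d \right)} = \frac{15}{4}$ ($U{\left(G,d \right)} = \left(\frac{7}{4} + 7\right) - 5 = \frac{35}{4} - 5 = \frac{15}{4}$)
$T = - \frac{14}{3}$ ($T = \frac{9 + 5}{-3} = 14 \left(- \frac{1}{3}\right) = - \frac{14}{3} \approx -4.6667$)
$\left(T \left(-14\right) - 133\right) + U{\left(-6,23 \right)} = \left(\left(- \frac{14}{3}\right) \left(-14\right) - 133\right) + \frac{15}{4} = \left(\frac{196}{3} - 133\right) + \frac{15}{4} = - \frac{203}{3} + \frac{15}{4} = - \frac{767}{12}$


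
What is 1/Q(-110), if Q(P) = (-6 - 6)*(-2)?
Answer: 1/24 ≈ 0.041667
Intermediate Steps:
Q(P) = 24 (Q(P) = -12*(-2) = 24)
1/Q(-110) = 1/24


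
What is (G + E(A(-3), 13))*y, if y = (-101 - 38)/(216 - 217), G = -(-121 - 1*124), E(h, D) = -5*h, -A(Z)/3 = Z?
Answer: 27800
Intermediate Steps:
A(Z) = -3*Z
G = 245 (G = -(-121 - 124) = -1*(-245) = 245)
y = 139 (y = -139/(-1) = -139*(-1) = 139)
(G + E(A(-3), 13))*y = (245 - (-15)*(-3))*139 = (245 - 5*9)*139 = (245 - 45)*139 = 200*139 = 27800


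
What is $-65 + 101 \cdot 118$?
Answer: $11853$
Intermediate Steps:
$-65 + 101 \cdot 118 = -65 + 11918 = 11853$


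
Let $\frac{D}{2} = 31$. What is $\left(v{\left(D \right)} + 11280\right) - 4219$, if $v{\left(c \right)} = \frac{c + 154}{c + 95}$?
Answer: $\frac{1108793}{157} \approx 7062.4$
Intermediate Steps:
$D = 62$ ($D = 2 \cdot 31 = 62$)
$v{\left(c \right)} = \frac{154 + c}{95 + c}$
$\left(v{\left(D \right)} + 11280\right) - 4219 = \left(\frac{154 + 62}{95 + 62} + 11280\right) - 4219 = \left(\frac{1}{157} \cdot 216 + 11280\right) - 4219 = \left(\frac{216}{157} + 11280\right) - 4219 = \frac{1771176}{157} - 4219 = \frac{1108793}{157}$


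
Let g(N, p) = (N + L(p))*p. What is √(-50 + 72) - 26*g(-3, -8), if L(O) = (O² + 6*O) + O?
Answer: 1040 + √22 ≈ 1044.7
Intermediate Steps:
L(O) = O² + 7*O
g(N, p) = p*(N + p*(7 + p)) (g(N, p) = (N + p*(7 + p))*p = p*(N + p*(7 + p)))
√(-50 + 72) - 26*g(-3, -8) = √(-50 + 72) - (-208)*(-3 - 8*(7 - 8)) = √22 - (-208)*(-3 - 8*(-1)) = √22 - (-208)*(-3 + 8) = √22 - (-208)*5 = √22 - 26*(-40) = √22 + 1040 = 1040 + √22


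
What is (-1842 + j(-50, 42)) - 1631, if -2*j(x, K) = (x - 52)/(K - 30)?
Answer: -13875/4 ≈ -3468.8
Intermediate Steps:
j(x, K) = -(-52 + x)/(2*(-30 + K)) (j(x, K) = -(x - 52)/(2*(K - 30)) = -(-52 + x)/(2*(-30 + K)))
(-1842 + j(-50, 42)) - 1631 = (-1842 + (52 - 1*(-50))/(2*(-30 + 42))) - 1631 = (-1842 + (½)*(52 + 50)/12) - 1631 = (-1842 + (½)*(1/12)*102) - 1631 = (-1842 + 17/4) - 1631 = -7351/4 - 1631 = -13875/4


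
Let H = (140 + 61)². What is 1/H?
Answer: 1/40401 ≈ 2.4752e-5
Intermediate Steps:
H = 40401 (H = 201² = 40401)
1/H = 1/40401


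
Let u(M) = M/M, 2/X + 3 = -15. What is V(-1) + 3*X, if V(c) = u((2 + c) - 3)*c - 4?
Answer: -16/3 ≈ -5.3333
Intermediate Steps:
X = -1/9 (X = 2/(-3 - 15) = 2/(-18) = 2*(-1/18) = -1/9 ≈ -0.11111)
u(M) = 1
V(c) = -4 + c (V(c) = 1*c - 4 = c - 4 = -4 + c)
V(-1) + 3*X = (-4 - 1) + 3*(-1/9) = -5 - 1/3 = -16/3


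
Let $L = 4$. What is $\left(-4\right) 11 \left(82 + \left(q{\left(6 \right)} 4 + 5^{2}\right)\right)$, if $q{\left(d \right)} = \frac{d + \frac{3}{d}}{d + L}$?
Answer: $- \frac{24112}{5} \approx -4822.4$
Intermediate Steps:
$q{\left(d \right)} = \frac{d + \frac{3}{d}}{4 + d}$ ($q{\left(d \right)} = \frac{d + \frac{3}{d}}{d + 4} = \frac{d + \frac{3}{d}}{4 + d}$)
$\left(-4\right) 11 \left(82 + \left(q{\left(6 \right)} 4 + 5^{2}\right)\right) = \left(-4\right) 11 \left(82 + \left(\frac{3 + 6^{2}}{6 \left(4 + 6\right)} 4 + 5^{2}\right)\right) = - 44 \left(82 + \left(\frac{3 + 36}{6 \cdot 10} \cdot 4 + 25\right)\right) = - 44 \left(82 + \left(\frac{1}{6} \cdot \frac{1}{10} \cdot 39 \cdot 4 + 25\right)\right) = - 44 \left(82 + \left(\frac{13}{20} \cdot 4 + 25\right)\right) = - 44 \left(82 + \left(\frac{13}{5} + 25\right)\right) = - 44 \left(82 + \frac{138}{5}\right) = \left(-44\right) \frac{548}{5} = - \frac{24112}{5}$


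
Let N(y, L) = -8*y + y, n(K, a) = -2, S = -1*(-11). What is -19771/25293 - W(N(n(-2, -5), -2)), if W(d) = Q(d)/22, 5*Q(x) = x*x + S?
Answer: -7410461/2782230 ≈ -2.6635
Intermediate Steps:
S = 11
Q(x) = 11/5 + x**2/5 (Q(x) = (x*x + 11)/5 = (x**2 + 11)/5 = (11 + x**2)/5 = 11/5 + x**2/5)
N(y, L) = -7*y
W(d) = 1/10 + d**2/110 (W(d) = (11/5 + d**2/5)/22 = (11/5 + d**2/5)*(1/22) = 1/10 + d**2/110)
-19771/25293 - W(N(n(-2, -5), -2)) = -19771/25293 - (1/10 + (-7*(-2))**2/110) = -19771*1/25293 - (1/10 + (1/110)*14**2) = -19771/25293 - (1/10 + (1/110)*196) = -19771/25293 - (1/10 + 98/55) = -19771/25293 - 1*207/110 = -19771/25293 - 207/110 = -7410461/2782230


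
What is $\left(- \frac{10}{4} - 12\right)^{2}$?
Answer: $\frac{841}{4} \approx 210.25$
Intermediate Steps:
$\left(- \frac{10}{4} - 12\right)^{2} = \left(\left(-10\right) \frac{1}{4} - 12\right)^{2} = \left(- \frac{5}{2} - 12\right)^{2} = \left(- \frac{29}{2}\right)^{2} = \frac{841}{4}$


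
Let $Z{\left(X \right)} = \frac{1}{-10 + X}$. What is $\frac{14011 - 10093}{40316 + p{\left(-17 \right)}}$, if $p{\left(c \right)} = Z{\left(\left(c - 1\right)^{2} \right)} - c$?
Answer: $\frac{410084}{4221521} \approx 0.097141$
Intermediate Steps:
$p{\left(c \right)} = \frac{1}{-10 + \left(-1 + c\right)^{2}} - c$ ($p{\left(c \right)} = \frac{1}{-10 + \left(c - 1\right)^{2}} - c = \frac{1}{-10 + \left(-1 + c\right)^{2}} - c$)
$\frac{14011 - 10093}{40316 + p{\left(-17 \right)}} = \frac{14011 - 10093}{40316 + \left(\frac{1}{-10 + \left(-1 - 17\right)^{2}} - -17\right)} = \frac{3918}{40316 + \left(\frac{1}{-10 + \left(-18\right)^{2}} + 17\right)} = \frac{3918}{40316 + \left(\frac{1}{-10 + 324} + 17\right)} = \frac{3918}{40316 + \left(\frac{1}{314} + 17\right)} = \frac{3918}{40316 + \frac{5339}{314}} = \frac{3918}{\frac{12664563}{314}} = 3918 \cdot \frac{314}{12664563} = \frac{410084}{4221521}$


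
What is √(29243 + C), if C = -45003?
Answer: 4*I*√985 ≈ 125.54*I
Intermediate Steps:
√(29243 + C) = √(29243 - 45003) = √(-15760) = 4*I*√985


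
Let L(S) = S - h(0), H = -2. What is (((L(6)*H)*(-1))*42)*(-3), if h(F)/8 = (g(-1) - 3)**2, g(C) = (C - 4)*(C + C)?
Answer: 97272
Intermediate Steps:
g(C) = 2*C*(-4 + C) (g(C) = (-4 + C)*(2*C) = 2*C*(-4 + C))
h(F) = 392 (h(F) = 8*(2*(-1)*(-4 - 1) - 3)**2 = 8*(2*(-1)*(-5) - 3)**2 = 8*(10 - 3)**2 = 8*7**2 = 8*49 = 392)
L(S) = -392 + S (L(S) = S - 1*392 = S - 392 = -392 + S)
(((L(6)*H)*(-1))*42)*(-3) = ((((-392 + 6)*(-2))*(-1))*42)*(-3) = ((-386*(-2)*(-1))*42)*(-3) = ((772*(-1))*42)*(-3) = -772*42*(-3) = -32424*(-3) = 97272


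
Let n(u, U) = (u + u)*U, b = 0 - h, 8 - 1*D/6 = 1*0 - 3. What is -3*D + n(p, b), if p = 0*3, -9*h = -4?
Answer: -198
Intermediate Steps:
D = 66 (D = 48 - 6*(1*0 - 3) = 48 - 6*(0 - 3) = 48 - 6*(-3) = 48 + 18 = 66)
h = 4/9 (h = -⅑*(-4) = 4/9 ≈ 0.44444)
p = 0
b = -4/9 (b = 0 - 1*4/9 = 0 - 4/9 = -4/9 ≈ -0.44444)
n(u, U) = 2*U*u (n(u, U) = (2*u)*U = 2*U*u)
-3*D + n(p, b) = -3*66 + 2*(-4/9)*0 = -198 + 0 = -198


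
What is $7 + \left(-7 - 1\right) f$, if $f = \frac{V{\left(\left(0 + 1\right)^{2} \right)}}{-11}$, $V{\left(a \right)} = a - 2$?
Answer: $\frac{69}{11} \approx 6.2727$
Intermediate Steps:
$V{\left(a \right)} = -2 + a$ ($V{\left(a \right)} = a - 2 = -2 + a$)
$f = \frac{1}{11}$ ($f = \frac{-2 + \left(0 + 1\right)^{2}}{-11} = \left(-2 + 1^{2}\right) \left(- \frac{1}{11}\right) = \left(-2 + 1\right) \left(- \frac{1}{11}\right) = \left(-1\right) \left(- \frac{1}{11}\right) = \frac{1}{11} \approx 0.090909$)
$7 + \left(-7 - 1\right) f = 7 + \left(-7 - 1\right) \frac{1}{11} = 7 - \frac{8}{11} = \frac{69}{11}$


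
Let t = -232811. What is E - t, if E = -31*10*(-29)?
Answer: 241801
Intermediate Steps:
E = 8990 (E = -310*(-29) = 8990)
E - t = 8990 - 1*(-232811) = 8990 + 232811 = 241801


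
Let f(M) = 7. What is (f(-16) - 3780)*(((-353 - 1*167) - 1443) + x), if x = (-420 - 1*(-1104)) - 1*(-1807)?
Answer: -1992144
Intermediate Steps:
x = 2491 (x = (-420 + 1104) + 1807 = 684 + 1807 = 2491)
(f(-16) - 3780)*(((-353 - 1*167) - 1443) + x) = (7 - 3780)*(((-353 - 1*167) - 1443) + 2491) = -3773*(((-353 - 167) - 1443) + 2491) = -3773*((-520 - 1443) + 2491) = -3773*(-1963 + 2491) = -3773*528 = -1992144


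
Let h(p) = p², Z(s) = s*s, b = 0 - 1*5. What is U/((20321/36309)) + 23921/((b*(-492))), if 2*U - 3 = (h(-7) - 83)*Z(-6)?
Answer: -7720549547/7141380 ≈ -1081.1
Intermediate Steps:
b = -5 (b = 0 - 5 = -5)
Z(s) = s²
U = -1221/2 (U = 3/2 + (((-7)² - 83)*(-6)²)/2 = 3/2 + ((49 - 83)*36)/2 = 3/2 + (-34*36)/2 = 3/2 + (½)*(-1224) = 3/2 - 612 = -1221/2 ≈ -610.50)
U/((20321/36309)) + 23921/((b*(-492))) = -1221/(2*(20321/36309)) + 23921/((-5*(-492))) = -1221/(2*(20321*(1/36309))) + 23921/2460 = -1221/(2*2903/5187) + 23921*(1/2460) = -1221/2*5187/2903 + 23921/2460 = -6333327/5806 + 23921/2460 = -7720549547/7141380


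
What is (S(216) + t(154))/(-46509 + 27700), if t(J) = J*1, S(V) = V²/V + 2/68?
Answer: -12581/639506 ≈ -0.019673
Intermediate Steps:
S(V) = 1/34 + V (S(V) = V + 2*(1/68) = V + 1/34 = 1/34 + V)
t(J) = J
(S(216) + t(154))/(-46509 + 27700) = ((1/34 + 216) + 154)/(-46509 + 27700) = (7345/34 + 154)/(-18809) = (12581/34)*(-1/18809) = -12581/639506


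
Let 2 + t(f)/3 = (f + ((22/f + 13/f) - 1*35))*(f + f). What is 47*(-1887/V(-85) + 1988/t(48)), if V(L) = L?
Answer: 16006/15 ≈ 1067.1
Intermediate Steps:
t(f) = -6 + 6*f*(-35 + f + 35/f) (t(f) = -6 + 3*((f + ((22/f + 13/f) - 1*35))*(f + f)) = -6 + 3*((f + (35/f - 35))*(2*f)) = -6 + 3*((f + (-35 + 35/f))*(2*f)) = -6 + 3*((-35 + f + 35/f)*(2*f)) = -6 + 3*(2*f*(-35 + f + 35/f)) = -6 + 6*f*(-35 + f + 35/f))
47*(-1887/V(-85) + 1988/t(48)) = 47*(-1887/(-85) + 1988/(204 - 210*48 + 6*48²)) = 47*(-1887*(-1/85) + 1988/(204 - 10080 + 6*2304)) = 47*(111/5 + 1988/(204 - 10080 + 13824)) = 47*(111/5 + 1988/3948) = 47*(111/5 + 1988*(1/3948)) = 47*(111/5 + 71/141) = 47*(16006/705) = 16006/15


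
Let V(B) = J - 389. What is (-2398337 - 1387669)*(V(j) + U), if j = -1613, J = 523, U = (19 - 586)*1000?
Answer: 2146158077196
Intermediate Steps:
U = -567000 (U = -567*1000 = -567000)
V(B) = 134 (V(B) = 523 - 389 = 134)
(-2398337 - 1387669)*(V(j) + U) = (-2398337 - 1387669)*(134 - 567000) = -3786006*(-566866) = 2146158077196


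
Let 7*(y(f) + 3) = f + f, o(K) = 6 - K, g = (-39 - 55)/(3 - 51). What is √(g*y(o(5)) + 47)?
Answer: √294126/84 ≈ 6.4564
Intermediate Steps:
g = 47/24 (g = -94/(-48) = -94*(-1/48) = 47/24 ≈ 1.9583)
y(f) = -3 + 2*f/7 (y(f) = -3 + (f + f)/7 = -3 + (2*f)/7 = -3 + 2*f/7)
√(g*y(o(5)) + 47) = √(47*(-3 + 2*(6 - 1*5)/7)/24 + 47) = √(47*(-3 + 2*(6 - 5)/7)/24 + 47) = √(47*(-3 + (2/7)*1)/24 + 47) = √(47*(-3 + 2/7)/24 + 47) = √((47/24)*(-19/7) + 47) = √(-893/168 + 47) = √(7003/168) = √294126/84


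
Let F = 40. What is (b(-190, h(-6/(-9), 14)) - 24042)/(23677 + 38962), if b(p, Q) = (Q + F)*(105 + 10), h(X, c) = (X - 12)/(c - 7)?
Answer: -412192/1315419 ≈ -0.31335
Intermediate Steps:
h(X, c) = (-12 + X)/(-7 + c)
b(p, Q) = 4600 + 115*Q (b(p, Q) = (Q + 40)*(105 + 10) = (40 + Q)*115 = 4600 + 115*Q)
(b(-190, h(-6/(-9), 14)) - 24042)/(23677 + 38962) = ((4600 + 115*((-12 - 6/(-9))/(-7 + 14))) - 24042)/(23677 + 38962) = ((4600 + 115*((-12 - 6*(-1/9))/7)) - 24042)/62639 = ((4600 + 115*((-12 + 2/3)/7)) - 24042)*(1/62639) = ((4600 + 115*((1/7)*(-34/3))) - 24042)*(1/62639) = ((4600 + 115*(-34/21)) - 24042)*(1/62639) = ((4600 - 3910/21) - 24042)*(1/62639) = (92690/21 - 24042)*(1/62639) = -412192/21*1/62639 = -412192/1315419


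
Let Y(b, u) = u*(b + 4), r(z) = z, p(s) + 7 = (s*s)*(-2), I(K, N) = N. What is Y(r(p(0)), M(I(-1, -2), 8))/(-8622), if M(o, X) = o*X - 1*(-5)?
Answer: -11/2874 ≈ -0.0038274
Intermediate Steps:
M(o, X) = 5 + X*o (M(o, X) = X*o + 5 = 5 + X*o)
p(s) = -7 - 2*s**2 (p(s) = -7 + (s*s)*(-2) = -7 + s**2*(-2) = -7 - 2*s**2)
Y(b, u) = u*(4 + b)
Y(r(p(0)), M(I(-1, -2), 8))/(-8622) = ((5 + 8*(-2))*(4 + (-7 - 2*0**2)))/(-8622) = ((5 - 16)*(4 + (-7 - 2*0)))*(-1/8622) = -11*(4 + (-7 + 0))*(-1/8622) = -11*(4 - 7)*(-1/8622) = -11*(-3)*(-1/8622) = 33*(-1/8622) = -11/2874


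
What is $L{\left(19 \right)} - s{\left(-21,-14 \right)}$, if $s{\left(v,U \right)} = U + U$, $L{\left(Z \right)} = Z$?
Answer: $47$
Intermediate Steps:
$s{\left(v,U \right)} = 2 U$
$L{\left(19 \right)} - s{\left(-21,-14 \right)} = 19 - 2 \left(-14\right) = 19 - -28 = 19 + 28 = 47$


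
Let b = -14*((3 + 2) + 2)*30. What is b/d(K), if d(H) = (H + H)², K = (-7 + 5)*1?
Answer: -735/4 ≈ -183.75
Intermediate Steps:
K = -2 (K = -2*1 = -2)
d(H) = 4*H² (d(H) = (2*H)² = 4*H²)
b = -2940 (b = -14*(5 + 2)*30 = -14*7*30 = -98*30 = -2940)
b/d(K) = -2940/(4*(-2)²) = -2940/(4*4) = -2940/16 = -2940*1/16 = -735/4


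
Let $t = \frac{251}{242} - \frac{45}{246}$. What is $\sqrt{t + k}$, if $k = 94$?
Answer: $\frac{2 \sqrt{4823363}}{451} \approx 9.7393$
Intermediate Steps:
$t = \frac{4238}{4961}$ ($t = 251 \cdot \frac{1}{242} - \frac{15}{82} = \frac{251}{242} - \frac{15}{82} = \frac{4238}{4961} \approx 0.85426$)
$\sqrt{t + k} = \sqrt{\frac{4238}{4961} + 94} = \sqrt{\frac{470572}{4961}} = \frac{2 \sqrt{4823363}}{451}$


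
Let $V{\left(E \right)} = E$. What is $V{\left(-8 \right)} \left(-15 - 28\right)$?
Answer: $344$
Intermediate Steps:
$V{\left(-8 \right)} \left(-15 - 28\right) = - 8 \left(-15 - 28\right) = \left(-8\right) \left(-43\right) = 344$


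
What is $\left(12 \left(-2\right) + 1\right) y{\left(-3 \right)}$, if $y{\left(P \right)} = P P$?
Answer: $-207$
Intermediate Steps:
$y{\left(P \right)} = P^{2}$
$\left(12 \left(-2\right) + 1\right) y{\left(-3 \right)} = \left(12 \left(-2\right) + 1\right) \left(-3\right)^{2} = \left(-24 + 1\right) 9 = \left(-23\right) 9 = -207$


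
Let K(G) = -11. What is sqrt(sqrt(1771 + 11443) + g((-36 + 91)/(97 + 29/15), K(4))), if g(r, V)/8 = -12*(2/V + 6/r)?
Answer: sqrt(-3081408 + 3025*sqrt(13214))/55 ≈ 30.062*I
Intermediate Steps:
g(r, V) = -576/r - 192/V (g(r, V) = 8*(-12*(2/V + 6/r)) = 8*(-72/r - 24/V) = -576/r - 192/V)
sqrt(sqrt(1771 + 11443) + g((-36 + 91)/(97 + 29/15), K(4))) = sqrt(sqrt(1771 + 11443) + (-576*(97 + 29/15)/(-36 + 91) - 192/(-11))) = sqrt(sqrt(13214) + (-576/(55/(97 + 29*(1/15))) - 192*(-1/11))) = sqrt(sqrt(13214) + (-576/(55/(97 + 29/15)) + 192/11)) = sqrt(sqrt(13214) + (-576/(55/(1484/15)) + 192/11)) = sqrt(sqrt(13214) + (-576/(55*(15/1484)) + 192/11)) = sqrt(sqrt(13214) + (-576/825/1484 + 192/11)) = sqrt(sqrt(13214) + (-576*1484/825 + 192/11)) = sqrt(sqrt(13214) + (-284928/275 + 192/11)) = sqrt(sqrt(13214) - 280128/275) = sqrt(-280128/275 + sqrt(13214))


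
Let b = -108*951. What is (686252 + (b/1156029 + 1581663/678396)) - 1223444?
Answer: -46809846969734341/87138383276 ≈ -5.3719e+5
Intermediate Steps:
b = -102708
(686252 + (b/1156029 + 1581663/678396)) - 1223444 = (686252 + (-102708/1156029 + 1581663/678396)) - 1223444 = (686252 + (-102708*1/1156029 + 1581663*(1/678396))) - 1223444 = (686252 + (-34236/385343 + 527221/226132)) - 1223444 = (686252 + 195419066651/87138383276) - 1223444 = 59799085218988203/87138383276 - 1223444 = -46809846969734341/87138383276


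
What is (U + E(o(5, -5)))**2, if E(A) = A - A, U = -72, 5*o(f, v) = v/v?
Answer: 5184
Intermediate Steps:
o(f, v) = 1/5 (o(f, v) = (v/v)/5 = (1/5)*1 = 1/5)
E(A) = 0
(U + E(o(5, -5)))**2 = (-72 + 0)**2 = (-72)**2 = 5184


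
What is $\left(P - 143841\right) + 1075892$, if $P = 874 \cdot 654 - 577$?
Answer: $1503070$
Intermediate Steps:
$P = 571019$ ($P = 571596 - 577 = 571019$)
$\left(P - 143841\right) + 1075892 = \left(571019 - 143841\right) + 1075892 = 427178 + 1075892 = 1503070$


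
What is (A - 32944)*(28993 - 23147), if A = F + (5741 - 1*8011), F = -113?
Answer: -206521642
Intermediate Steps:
A = -2383 (A = -113 + (5741 - 1*8011) = -113 + (5741 - 8011) = -113 - 2270 = -2383)
(A - 32944)*(28993 - 23147) = (-2383 - 32944)*(28993 - 23147) = -35327*5846 = -206521642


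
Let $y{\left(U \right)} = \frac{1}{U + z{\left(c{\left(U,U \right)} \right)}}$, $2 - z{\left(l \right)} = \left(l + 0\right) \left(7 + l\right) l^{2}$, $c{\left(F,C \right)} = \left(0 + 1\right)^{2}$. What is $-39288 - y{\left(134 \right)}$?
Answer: $- \frac{5028865}{128} \approx -39288.0$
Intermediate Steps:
$c{\left(F,C \right)} = 1$ ($c{\left(F,C \right)} = 1^{2} = 1$)
$z{\left(l \right)} = 2 - l^{3} \left(7 + l\right)$ ($z{\left(l \right)} = 2 - \left(l + 0\right) \left(7 + l\right) l^{2} = 2 - l \left(7 + l\right) l^{2} = 2 - l^{3} \left(7 + l\right)$)
$y{\left(U \right)} = \frac{1}{-6 + U}$ ($y{\left(U \right)} = \frac{1}{U - \left(-1 + 7\right)} = \frac{1}{U - 6} = \frac{1}{-6 + U}$)
$-39288 - y{\left(134 \right)} = -39288 - \frac{1}{-6 + 134} = -39288 - \frac{1}{128} = - \frac{5028865}{128}$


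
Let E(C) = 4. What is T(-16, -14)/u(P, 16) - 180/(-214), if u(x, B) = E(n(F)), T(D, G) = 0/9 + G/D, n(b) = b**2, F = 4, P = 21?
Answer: 3629/3424 ≈ 1.0599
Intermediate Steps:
T(D, G) = G/D (T(D, G) = 0*(1/9) + G/D = 0 + G/D = G/D)
u(x, B) = 4
T(-16, -14)/u(P, 16) - 180/(-214) = -14/(-16)/4 - 180/(-214) = -14*(-1/16)*(1/4) - 180*(-1/214) = (7/8)*(1/4) + 90/107 = 7/32 + 90/107 = 3629/3424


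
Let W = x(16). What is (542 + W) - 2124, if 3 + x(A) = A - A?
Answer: -1585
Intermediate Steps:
x(A) = -3 (x(A) = -3 + (A - A) = -3 + 0 = -3)
W = -3
(542 + W) - 2124 = (542 - 3) - 2124 = 539 - 2124 = -1585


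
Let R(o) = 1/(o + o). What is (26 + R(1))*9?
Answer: 477/2 ≈ 238.50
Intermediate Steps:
R(o) = 1/(2*o)
(26 + R(1))*9 = (26 + (½)/1)*9 = (26 + (½)*1)*9 = (26 + ½)*9 = (53/2)*9 = 477/2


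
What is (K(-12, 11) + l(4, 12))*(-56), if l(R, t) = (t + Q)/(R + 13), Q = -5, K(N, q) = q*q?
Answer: -115584/17 ≈ -6799.1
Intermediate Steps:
K(N, q) = q²
l(R, t) = (-5 + t)/(13 + R) (l(R, t) = (t - 5)/(R + 13) = (-5 + t)/(13 + R))
(K(-12, 11) + l(4, 12))*(-56) = (11² + (-5 + 12)/(13 + 4))*(-56) = (121 + 7/17)*(-56) = (2064/17)*(-56) = -115584/17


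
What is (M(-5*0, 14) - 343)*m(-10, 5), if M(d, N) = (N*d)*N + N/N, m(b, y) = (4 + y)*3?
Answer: -9234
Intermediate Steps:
m(b, y) = 12 + 3*y
M(d, N) = 1 + d*N**2 (M(d, N) = d*N**2 + 1 = 1 + d*N**2)
(M(-5*0, 14) - 343)*m(-10, 5) = ((1 - 5*0*14**2) - 343)*(12 + 3*5) = ((1 + 0*196) - 343)*(12 + 15) = ((1 + 0) - 343)*27 = (1 - 343)*27 = -342*27 = -9234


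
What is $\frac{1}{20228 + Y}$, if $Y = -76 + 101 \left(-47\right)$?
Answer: $\frac{1}{15405} \approx 6.4914 \cdot 10^{-5}$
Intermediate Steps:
$Y = -4823$ ($Y = -76 - 4747 = -4823$)
$\frac{1}{20228 + Y} = \frac{1}{20228 - 4823} = \frac{1}{15405}$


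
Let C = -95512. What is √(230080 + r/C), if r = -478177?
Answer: √524740042033286/47756 ≈ 479.67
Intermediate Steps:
√(230080 + r/C) = √(230080 - 478177/(-95512)) = √(230080 - 478177*(-1/95512)) = √(230080 + 478177/95512) = √(21975879137/95512) = √524740042033286/47756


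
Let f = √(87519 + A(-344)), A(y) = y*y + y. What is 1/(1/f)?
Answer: √205511 ≈ 453.33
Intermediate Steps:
A(y) = y + y² (A(y) = y² + y = y + y²)
f = √205511 (f = √(87519 - 344*(1 - 344)) = √(87519 - 344*(-343)) = √(87519 + 117992) = √205511 ≈ 453.33)
1/(1/f) = 1/(1/(√205511)) = 1/(√205511/205511) = √205511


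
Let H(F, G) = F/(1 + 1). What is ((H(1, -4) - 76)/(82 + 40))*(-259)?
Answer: 39109/244 ≈ 160.28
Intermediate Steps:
H(F, G) = F/2
((H(1, -4) - 76)/(82 + 40))*(-259) = (((½)*1 - 76)/(82 + 40))*(-259) = ((½ - 76)/122)*(-259) = -151/2*1/122*(-259) = -151/244*(-259) = 39109/244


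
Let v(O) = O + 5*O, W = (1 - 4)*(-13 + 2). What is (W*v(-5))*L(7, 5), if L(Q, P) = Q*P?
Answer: -34650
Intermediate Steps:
L(Q, P) = P*Q
W = 33 (W = -3*(-11) = 33)
v(O) = 6*O
(W*v(-5))*L(7, 5) = (33*(6*(-5)))*(5*7) = (33*(-30))*35 = -990*35 = -34650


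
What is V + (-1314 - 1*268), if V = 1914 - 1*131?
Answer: 201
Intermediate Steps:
V = 1783 (V = 1914 - 131 = 1783)
V + (-1314 - 1*268) = 1783 + (-1314 - 1*268) = 1783 + (-1314 - 268) = 1783 - 1582 = 201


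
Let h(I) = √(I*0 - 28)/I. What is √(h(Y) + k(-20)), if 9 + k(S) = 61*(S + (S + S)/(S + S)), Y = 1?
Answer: √(-1168 + 2*I*√7) ≈ 0.07742 + 34.176*I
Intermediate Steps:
h(I) = 2*I*√7/I (h(I) = √(0 - 28)/I = √(-28)/I = (2*I*√7)/I = 2*I*√7/I)
k(S) = 52 + 61*S (k(S) = -9 + 61*(S + (S + S)/(S + S)) = -9 + 61*(S + (2*S)/((2*S))) = -9 + 61*(S + (2*S)*(1/(2*S))) = -9 + 61*(S + 1) = -9 + 61*(1 + S) = -9 + (61 + 61*S) = 52 + 61*S)
√(h(Y) + k(-20)) = √(2*I*√7/1 + (52 + 61*(-20))) = √(2*I*√7*1 + (52 - 1220)) = √(2*I*√7 - 1168) = √(-1168 + 2*I*√7)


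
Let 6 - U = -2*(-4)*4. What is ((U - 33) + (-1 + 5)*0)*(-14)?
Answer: 826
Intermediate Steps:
U = -26 (U = 6 - (-2*(-4))*4 = 6 - 8*4 = 6 - 1*32 = 6 - 32 = -26)
((U - 33) + (-1 + 5)*0)*(-14) = ((-26 - 33) + (-1 + 5)*0)*(-14) = (-59 + 4*0)*(-14) = (-59 + 0)*(-14) = -59*(-14) = 826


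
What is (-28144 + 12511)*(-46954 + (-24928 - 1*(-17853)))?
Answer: 844635357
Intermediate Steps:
(-28144 + 12511)*(-46954 + (-24928 - 1*(-17853))) = -15633*(-46954 + (-24928 + 17853)) = -15633*(-46954 - 7075) = -15633*(-54029) = 844635357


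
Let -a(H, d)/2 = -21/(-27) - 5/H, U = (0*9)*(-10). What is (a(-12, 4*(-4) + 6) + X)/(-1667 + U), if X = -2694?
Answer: 48535/30006 ≈ 1.6175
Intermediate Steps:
U = 0 (U = 0*(-10) = 0)
a(H, d) = -14/9 + 10/H (a(H, d) = -2*(-21/(-27) - 5/H) = -2*(-21*(-1/27) - 5/H) = -2*(7/9 - 5/H) = -14/9 + 10/H)
(a(-12, 4*(-4) + 6) + X)/(-1667 + U) = ((-14/9 + 10/(-12)) - 2694)/(-1667 + 0) = ((-14/9 + 10*(-1/12)) - 2694)/(-1667) = ((-14/9 - ⅚) - 2694)*(-1/1667) = (-43/18 - 2694)*(-1/1667) = -48535/18*(-1/1667) = 48535/30006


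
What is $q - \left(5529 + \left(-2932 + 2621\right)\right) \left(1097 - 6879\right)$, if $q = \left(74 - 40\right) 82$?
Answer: $30173264$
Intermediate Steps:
$q = 2788$ ($q = 34 \cdot 82 = 2788$)
$q - \left(5529 + \left(-2932 + 2621\right)\right) \left(1097 - 6879\right) = 2788 - \left(5529 + \left(-2932 + 2621\right)\right) \left(1097 - 6879\right) = 2788 - \left(5529 - 311\right) \left(-5782\right) = 2788 - 5218 \left(-5782\right) = 2788 - -30170476 = 2788 + 30170476 = 30173264$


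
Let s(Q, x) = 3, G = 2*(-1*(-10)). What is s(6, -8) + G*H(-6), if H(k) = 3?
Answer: 63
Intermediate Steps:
G = 20 (G = 2*10 = 20)
s(6, -8) + G*H(-6) = 3 + 20*3 = 3 + 60 = 63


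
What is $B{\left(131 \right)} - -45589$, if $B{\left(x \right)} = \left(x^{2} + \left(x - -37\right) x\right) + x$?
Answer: $84889$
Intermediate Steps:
$B{\left(x \right)} = x + x^{2} + x \left(37 + x\right)$ ($B{\left(x \right)} = \left(x^{2} + \left(x + 37\right) x\right) + x = \left(x^{2} + \left(37 + x\right) x\right) + x = \left(x^{2} + x \left(37 + x\right)\right) + x = x + x^{2} + x \left(37 + x\right)$)
$B{\left(131 \right)} - -45589 = 2 \cdot 131 \left(19 + 131\right) - -45589 = 2 \cdot 131 \cdot 150 + 45589 = 39300 + 45589 = 84889$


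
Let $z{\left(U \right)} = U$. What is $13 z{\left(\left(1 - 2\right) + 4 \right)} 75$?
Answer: $2925$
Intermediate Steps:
$13 z{\left(\left(1 - 2\right) + 4 \right)} 75 = 13 \left(\left(1 - 2\right) + 4\right) 75 = 13 \left(-1 + 4\right) 75 = 13 \cdot 3 \cdot 75 = 39 \cdot 75 = 2925$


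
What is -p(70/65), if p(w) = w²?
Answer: -196/169 ≈ -1.1598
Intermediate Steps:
-p(70/65) = -(70/65)² = -(70*(1/65))² = -(14/13)² = -1*196/169 = -196/169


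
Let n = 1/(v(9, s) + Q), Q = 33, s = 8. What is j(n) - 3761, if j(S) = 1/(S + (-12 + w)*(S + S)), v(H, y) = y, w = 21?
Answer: -71418/19 ≈ -3758.8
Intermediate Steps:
n = 1/41 (n = 1/(8 + 33) = 1/41 ≈ 0.024390)
j(S) = 1/(19*S) (j(S) = 1/(S + (-12 + 21)*(S + S)) = 1/(S + 9*(2*S)) = 1/(S + 18*S) = 1/(19*S))
j(n) - 3761 = 1/(19*(1/41)) - 3761 = (1/19)*41 - 3761 = 41/19 - 3761 = -71418/19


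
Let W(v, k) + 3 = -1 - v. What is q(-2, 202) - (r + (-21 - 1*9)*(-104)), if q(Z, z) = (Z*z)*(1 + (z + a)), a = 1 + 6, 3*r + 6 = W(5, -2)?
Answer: -87955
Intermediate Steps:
W(v, k) = -4 - v (W(v, k) = -3 + (-1 - v) = -4 - v)
r = -5 (r = -2 + (-4 - 1*5)/3 = -2 + (-4 - 5)/3 = -2 + (⅓)*(-9) = -2 - 3 = -5)
a = 7
q(Z, z) = Z*z*(8 + z) (q(Z, z) = (Z*z)*(1 + (z + 7)) = (Z*z)*(1 + (7 + z)) = (Z*z)*(8 + z) = Z*z*(8 + z))
q(-2, 202) - (r + (-21 - 1*9)*(-104)) = -2*202*(8 + 202) - (-5 + (-21 - 1*9)*(-104)) = -2*202*210 - (-5 + (-21 - 9)*(-104)) = -84840 - (-5 - 30*(-104)) = -84840 - (-5 + 3120) = -84840 - 1*3115 = -84840 - 3115 = -87955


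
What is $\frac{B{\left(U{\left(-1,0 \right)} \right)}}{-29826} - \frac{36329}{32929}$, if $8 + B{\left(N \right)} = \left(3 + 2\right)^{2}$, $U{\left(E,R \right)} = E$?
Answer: $- \frac{63771091}{57772962} \approx -1.1038$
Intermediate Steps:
$B{\left(N \right)} = 17$ ($B{\left(N \right)} = -8 + \left(3 + 2\right)^{2} = -8 + 5^{2} = -8 + 25 = 17$)
$\frac{B{\left(U{\left(-1,0 \right)} \right)}}{-29826} - \frac{36329}{32929} = \frac{17}{-29826} - \frac{36329}{32929} = 17 \left(- \frac{1}{29826}\right) - \frac{2137}{1937} = - \frac{17}{29826} - \frac{2137}{1937} = - \frac{63771091}{57772962}$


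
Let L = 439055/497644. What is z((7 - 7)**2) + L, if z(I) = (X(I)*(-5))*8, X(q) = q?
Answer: 439055/497644 ≈ 0.88227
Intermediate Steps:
L = 439055/497644 (L = 439055*(1/497644) = 439055/497644 ≈ 0.88227)
z(I) = -40*I (z(I) = (I*(-5))*8 = -5*I*8 = -40*I)
z((7 - 7)**2) + L = -40*(7 - 7)**2 + 439055/497644 = -40*0**2 + 439055/497644 = -40*0 + 439055/497644 = 0 + 439055/497644 = 439055/497644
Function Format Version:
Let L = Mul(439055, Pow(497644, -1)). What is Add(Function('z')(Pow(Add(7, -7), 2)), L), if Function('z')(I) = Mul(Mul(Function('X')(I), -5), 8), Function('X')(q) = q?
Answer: Rational(439055, 497644) ≈ 0.88227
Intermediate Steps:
L = Rational(439055, 497644) (L = Mul(439055, Rational(1, 497644)) = Rational(439055, 497644) ≈ 0.88227)
Function('z')(I) = Mul(-40, I) (Function('z')(I) = Mul(Mul(I, -5), 8) = Mul(Mul(-5, I), 8) = Mul(-40, I))
Add(Function('z')(Pow(Add(7, -7), 2)), L) = Add(Mul(-40, Pow(Add(7, -7), 2)), Rational(439055, 497644)) = Add(Mul(-40, Pow(0, 2)), Rational(439055, 497644)) = Add(Mul(-40, 0), Rational(439055, 497644)) = Add(0, Rational(439055, 497644)) = Rational(439055, 497644)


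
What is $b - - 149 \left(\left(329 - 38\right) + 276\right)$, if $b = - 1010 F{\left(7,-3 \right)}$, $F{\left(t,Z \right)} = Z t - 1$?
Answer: $106703$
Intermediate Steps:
$F{\left(t,Z \right)} = -1 + Z t$
$b = 22220$ ($b = - 1010 \left(-1 - 21\right) = \left(-1010\right) \left(-22\right) = 22220$)
$b - - 149 \left(\left(329 - 38\right) + 276\right) = 22220 - - 149 \left(\left(329 - 38\right) + 276\right) = 22220 - - 149 \left(291 + 276\right) = 22220 - \left(-149\right) 567 = 22220 - -84483 = 22220 + 84483 = 106703$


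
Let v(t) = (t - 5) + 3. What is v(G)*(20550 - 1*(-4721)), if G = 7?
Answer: 126355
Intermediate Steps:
v(t) = -2 + t (v(t) = (-5 + t) + 3 = -2 + t)
v(G)*(20550 - 1*(-4721)) = (-2 + 7)*(20550 - 1*(-4721)) = 5*(20550 + 4721) = 5*25271 = 126355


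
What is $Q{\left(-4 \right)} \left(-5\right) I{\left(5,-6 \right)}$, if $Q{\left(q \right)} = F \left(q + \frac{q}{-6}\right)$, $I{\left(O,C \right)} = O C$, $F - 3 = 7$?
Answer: $-5000$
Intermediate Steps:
$F = 10$ ($F = 3 + 7 = 10$)
$I{\left(O,C \right)} = C O$
$Q{\left(q \right)} = \frac{25 q}{3}$ ($Q{\left(q \right)} = 10 \left(q + \frac{q}{-6}\right) = 10 \left(q + q \left(- \frac{1}{6}\right)\right) = 10 \left(q - \frac{q}{6}\right) = 10 \frac{5 q}{6} = \frac{25 q}{3}$)
$Q{\left(-4 \right)} \left(-5\right) I{\left(5,-6 \right)} = \frac{25}{3} \left(-4\right) \left(-5\right) \left(\left(-6\right) 5\right) = \left(- \frac{100}{3}\right) \left(-5\right) \left(-30\right) = \frac{500}{3} \left(-30\right) = -5000$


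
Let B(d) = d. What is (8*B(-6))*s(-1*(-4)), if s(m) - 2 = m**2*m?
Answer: -3168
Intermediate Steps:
s(m) = 2 + m**3 (s(m) = 2 + m**2*m = 2 + m**3)
(8*B(-6))*s(-1*(-4)) = (8*(-6))*(2 + (-1*(-4))**3) = -48*(2 + 4**3) = -48*(2 + 64) = -48*66 = -3168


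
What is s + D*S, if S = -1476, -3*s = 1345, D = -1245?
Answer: 5511515/3 ≈ 1.8372e+6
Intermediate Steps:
s = -1345/3 (s = -1/3*1345 = -1345/3 ≈ -448.33)
s + D*S = -1345/3 - 1245*(-1476) = -1345/3 + 1837620 = 5511515/3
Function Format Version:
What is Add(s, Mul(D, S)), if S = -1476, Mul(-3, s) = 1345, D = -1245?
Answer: Rational(5511515, 3) ≈ 1.8372e+6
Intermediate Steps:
s = Rational(-1345, 3) (s = Mul(Rational(-1, 3), 1345) = Rational(-1345, 3) ≈ -448.33)
Add(s, Mul(D, S)) = Add(Rational(-1345, 3), Mul(-1245, -1476)) = Add(Rational(-1345, 3), 1837620) = Rational(5511515, 3)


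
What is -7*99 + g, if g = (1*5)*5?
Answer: -668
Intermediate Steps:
g = 25 (g = 5*5 = 25)
-7*99 + g = -7*99 + 25 = -693 + 25 = -668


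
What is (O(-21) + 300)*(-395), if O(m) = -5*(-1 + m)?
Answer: -161950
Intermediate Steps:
O(m) = 5 - 5*m
(O(-21) + 300)*(-395) = ((5 - 5*(-21)) + 300)*(-395) = ((5 + 105) + 300)*(-395) = (110 + 300)*(-395) = 410*(-395) = -161950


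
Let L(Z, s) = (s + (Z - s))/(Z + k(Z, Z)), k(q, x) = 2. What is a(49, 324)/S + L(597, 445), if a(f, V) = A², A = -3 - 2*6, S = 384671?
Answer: 229783362/230417929 ≈ 0.99725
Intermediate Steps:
A = -15 (A = -3 - 12 = -15)
a(f, V) = 225 (a(f, V) = (-15)² = 225)
L(Z, s) = Z/(2 + Z) (L(Z, s) = (s + (Z - s))/(Z + 2) = Z/(2 + Z))
a(49, 324)/S + L(597, 445) = 225/384671 + 597/(2 + 597) = 225*(1/384671) + 597/599 = 225/384671 + 597*(1/599) = 225/384671 + 597/599 = 229783362/230417929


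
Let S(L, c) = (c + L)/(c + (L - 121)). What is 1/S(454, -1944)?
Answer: 1611/1490 ≈ 1.0812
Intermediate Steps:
S(L, c) = (L + c)/(-121 + L + c) (S(L, c) = (L + c)/(c + (-121 + L)) = (L + c)/(-121 + L + c))
1/S(454, -1944) = 1/((454 - 1944)/(-121 + 454 - 1944)) = 1/(-1490/(-1611)) = 1/(-1/1611*(-1490)) = 1/(1490/1611) = 1611/1490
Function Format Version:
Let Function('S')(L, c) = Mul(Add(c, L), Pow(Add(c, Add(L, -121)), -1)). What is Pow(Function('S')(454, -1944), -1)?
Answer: Rational(1611, 1490) ≈ 1.0812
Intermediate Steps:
Function('S')(L, c) = Mul(Pow(Add(-121, L, c), -1), Add(L, c)) (Function('S')(L, c) = Mul(Add(L, c), Pow(Add(c, Add(-121, L)), -1)) = Mul(Add(L, c), Pow(Add(-121, L, c), -1)) = Mul(Pow(Add(-121, L, c), -1), Add(L, c)))
Pow(Function('S')(454, -1944), -1) = Pow(Mul(Pow(Add(-121, 454, -1944), -1), Add(454, -1944)), -1) = Pow(Mul(Pow(-1611, -1), -1490), -1) = Pow(Mul(Rational(-1, 1611), -1490), -1) = Pow(Rational(1490, 1611), -1) = Rational(1611, 1490)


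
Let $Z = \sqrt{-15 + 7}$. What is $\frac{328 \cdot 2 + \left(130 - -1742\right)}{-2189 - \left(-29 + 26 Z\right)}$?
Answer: $- \frac{170640}{145969} + \frac{4108 i \sqrt{2}}{145969} \approx -1.169 + 0.0398 i$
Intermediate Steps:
$Z = 2 i \sqrt{2}$ ($Z = \sqrt{-8} = 2 i \sqrt{2} \approx 2.8284 i$)
$\frac{328 \cdot 2 + \left(130 - -1742\right)}{-2189 - \left(-29 + 26 Z\right)} = \frac{328 \cdot 2 + \left(130 - -1742\right)}{-2189 + \left(- 26 \cdot 2 i \sqrt{2} + 29\right)} = \frac{656 + \left(130 + 1742\right)}{-2189 + \left(- 52 i \sqrt{2} + 29\right)} = \frac{656 + 1872}{-2189 + \left(29 - 52 i \sqrt{2}\right)} = \frac{2528}{-2160 - 52 i \sqrt{2}}$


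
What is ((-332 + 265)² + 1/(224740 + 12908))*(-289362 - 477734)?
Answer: -102292431196351/29706 ≈ -3.4435e+9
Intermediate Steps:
((-332 + 265)² + 1/(224740 + 12908))*(-289362 - 477734) = ((-67)² + 1/237648)*(-767096) = (4489 + 1/237648)*(-767096) = (1066801873/237648)*(-767096) = -102292431196351/29706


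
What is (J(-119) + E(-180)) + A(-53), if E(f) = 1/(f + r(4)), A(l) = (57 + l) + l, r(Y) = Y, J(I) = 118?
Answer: 12143/176 ≈ 68.994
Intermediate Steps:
A(l) = 57 + 2*l
E(f) = 1/(4 + f) (E(f) = 1/(f + 4) = 1/(4 + f))
(J(-119) + E(-180)) + A(-53) = (118 + 1/(4 - 180)) + (57 + 2*(-53)) = (118 + 1/(-176)) + (57 - 106) = (118 - 1/176) - 49 = 20767/176 - 49 = 12143/176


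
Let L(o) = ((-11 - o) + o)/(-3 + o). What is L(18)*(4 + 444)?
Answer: -4928/15 ≈ -328.53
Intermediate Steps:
L(o) = -11/(-3 + o)
L(18)*(4 + 444) = (-11/(-3 + 18))*(4 + 444) = -11/15*448 = -4928/15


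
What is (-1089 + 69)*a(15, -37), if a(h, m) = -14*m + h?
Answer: -543660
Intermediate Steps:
a(h, m) = h - 14*m
(-1089 + 69)*a(15, -37) = (-1089 + 69)*(15 - 14*(-37)) = -1020*(15 + 518) = -1020*533 = -543660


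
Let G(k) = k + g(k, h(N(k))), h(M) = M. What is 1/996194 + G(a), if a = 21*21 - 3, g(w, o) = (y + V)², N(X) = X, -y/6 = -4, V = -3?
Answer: 875654527/996194 ≈ 879.00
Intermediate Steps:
y = 24 (y = -6*(-4) = 24)
g(w, o) = 441 (g(w, o) = (24 - 3)² = 21² = 441)
a = 438 (a = 441 - 3 = 438)
G(k) = 441 + k (G(k) = k + 441 = 441 + k)
1/996194 + G(a) = 1/996194 + (441 + 438) = 1/996194 + 879 = 875654527/996194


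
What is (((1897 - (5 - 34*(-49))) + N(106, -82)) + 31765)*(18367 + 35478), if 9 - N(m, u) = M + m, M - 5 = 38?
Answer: 1715017095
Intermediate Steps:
M = 43 (M = 5 + 38 = 43)
N(m, u) = -34 - m (N(m, u) = 9 - (43 + m) = 9 + (-43 - m) = -34 - m)
(((1897 - (5 - 34*(-49))) + N(106, -82)) + 31765)*(18367 + 35478) = (((1897 - (5 - 34*(-49))) + (-34 - 1*106)) + 31765)*(18367 + 35478) = (((1897 - (5 + 1666)) + (-34 - 106)) + 31765)*53845 = (((1897 - 1*1671) - 140) + 31765)*53845 = (((1897 - 1671) - 140) + 31765)*53845 = ((226 - 140) + 31765)*53845 = (86 + 31765)*53845 = 31851*53845 = 1715017095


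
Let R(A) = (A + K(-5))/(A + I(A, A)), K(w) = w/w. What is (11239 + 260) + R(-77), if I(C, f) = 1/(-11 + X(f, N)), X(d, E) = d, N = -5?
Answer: 77935411/6777 ≈ 11500.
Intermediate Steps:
I(C, f) = 1/(-11 + f)
K(w) = 1
R(A) = (1 + A)/(A + 1/(-11 + A)) (R(A) = (A + 1)/(A + 1/(-11 + A)) = (1 + A)/(A + 1/(-11 + A)))
(11239 + 260) + R(-77) = (11239 + 260) + (1 - 77)*(-11 - 77)/(1 - 77*(-11 - 77)) = 11499 - 76*(-88)/(1 - 77*(-88)) = 11499 - 76*(-88)/(1 + 6776) = 11499 - 76*(-88)/6777 = 11499 + (1/6777)*(-76)*(-88) = 11499 + 6688/6777 = 77935411/6777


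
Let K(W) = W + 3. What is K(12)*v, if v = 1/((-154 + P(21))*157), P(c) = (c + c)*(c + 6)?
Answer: 3/30772 ≈ 9.7491e-5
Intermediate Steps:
K(W) = 3 + W
P(c) = 2*c*(6 + c) (P(c) = (2*c)*(6 + c) = 2*c*(6 + c))
v = 1/153860 (v = 1/(-154 + 2*21*(6 + 21)*157) = (1/157)/(-154 + 2*21*27) = (1/157)/(-154 + 1134) = (1/157)/980 = (1/980)*(1/157) = 1/153860 ≈ 6.4994e-6)
K(12)*v = (3 + 12)*(1/153860) = 15*(1/153860) = 3/30772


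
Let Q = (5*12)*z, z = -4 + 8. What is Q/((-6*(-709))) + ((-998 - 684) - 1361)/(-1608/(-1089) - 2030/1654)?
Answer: -647676761807/53052343 ≈ -12208.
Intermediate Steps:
z = 4
Q = 240 (Q = (5*12)*4 = 60*4 = 240)
Q/((-6*(-709))) + ((-998 - 684) - 1361)/(-1608/(-1089) - 2030/1654) = 240/((-6*(-709))) + ((-998 - 684) - 1361)/(-1608/(-1089) - 2030/1654) = 240/4254 + (-1682 - 1361)/(-1608*(-1/1089) - 2030*1/1654) = 240*(1/4254) - 3043/(536/363 - 1015/827) = 40/709 - 3043/74827/300201 = 40/709 - 3043*300201/74827 = 40/709 - 913511643/74827 = -647676761807/53052343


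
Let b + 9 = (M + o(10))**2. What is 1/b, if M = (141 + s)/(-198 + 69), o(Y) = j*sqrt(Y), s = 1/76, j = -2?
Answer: 59488167966124752/1561949997172153277 - 40396443336490752*sqrt(10)/7809749985860766385 ≈ 0.021729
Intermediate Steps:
s = 1/76 ≈ 0.013158
o(Y) = -2*sqrt(Y)
M = -10717/9804 (M = (141 + 1/76)/(-198 + 69) = (10717/76)/(-129) = (10717/76)*(-1/129) = -10717/9804 ≈ -1.0931)
b = -9 + (-10717/9804 - 2*sqrt(10))**2 ≈ 46.022
1/b = 1/(3094524985/96118416 + 10717*sqrt(10)/2451)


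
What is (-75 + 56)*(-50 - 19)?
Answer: 1311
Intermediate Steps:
(-75 + 56)*(-50 - 19) = -19*(-69) = 1311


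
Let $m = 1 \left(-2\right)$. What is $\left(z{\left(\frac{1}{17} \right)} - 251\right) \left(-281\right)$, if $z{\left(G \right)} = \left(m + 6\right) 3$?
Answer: $67159$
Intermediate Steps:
$m = -2$
$z{\left(G \right)} = 12$ ($z{\left(G \right)} = \left(-2 + 6\right) 3 = 4 \cdot 3 = 12$)
$\left(z{\left(\frac{1}{17} \right)} - 251\right) \left(-281\right) = \left(12 - 251\right) \left(-281\right) = \left(-239\right) \left(-281\right) = 67159$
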